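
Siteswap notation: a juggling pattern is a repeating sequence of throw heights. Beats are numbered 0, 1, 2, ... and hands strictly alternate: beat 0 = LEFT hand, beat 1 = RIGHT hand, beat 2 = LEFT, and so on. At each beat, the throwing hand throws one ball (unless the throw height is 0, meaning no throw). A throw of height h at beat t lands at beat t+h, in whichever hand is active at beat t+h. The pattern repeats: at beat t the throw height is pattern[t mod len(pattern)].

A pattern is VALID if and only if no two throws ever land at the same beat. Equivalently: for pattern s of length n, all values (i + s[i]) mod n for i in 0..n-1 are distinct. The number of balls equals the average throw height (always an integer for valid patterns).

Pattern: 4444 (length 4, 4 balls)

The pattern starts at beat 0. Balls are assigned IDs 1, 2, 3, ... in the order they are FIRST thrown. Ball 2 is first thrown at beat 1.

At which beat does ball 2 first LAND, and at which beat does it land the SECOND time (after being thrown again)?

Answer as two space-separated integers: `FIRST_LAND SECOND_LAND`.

Answer: 5 9

Derivation:
Beat 0 (L): throw ball1 h=4 -> lands@4:L; in-air after throw: [b1@4:L]
Beat 1 (R): throw ball2 h=4 -> lands@5:R; in-air after throw: [b1@4:L b2@5:R]
Beat 2 (L): throw ball3 h=4 -> lands@6:L; in-air after throw: [b1@4:L b2@5:R b3@6:L]
Beat 3 (R): throw ball4 h=4 -> lands@7:R; in-air after throw: [b1@4:L b2@5:R b3@6:L b4@7:R]
Beat 4 (L): throw ball1 h=4 -> lands@8:L; in-air after throw: [b2@5:R b3@6:L b4@7:R b1@8:L]
Beat 5 (R): throw ball2 h=4 -> lands@9:R; in-air after throw: [b3@6:L b4@7:R b1@8:L b2@9:R]
Beat 6 (L): throw ball3 h=4 -> lands@10:L; in-air after throw: [b4@7:R b1@8:L b2@9:R b3@10:L]
Beat 7 (R): throw ball4 h=4 -> lands@11:R; in-air after throw: [b1@8:L b2@9:R b3@10:L b4@11:R]
Beat 8 (L): throw ball1 h=4 -> lands@12:L; in-air after throw: [b2@9:R b3@10:L b4@11:R b1@12:L]
Beat 9 (R): throw ball2 h=4 -> lands@13:R; in-air after throw: [b3@10:L b4@11:R b1@12:L b2@13:R]
Ball 2: thrown@1 h=4 -> first land @5; rethrown@5 h=4 -> second land @9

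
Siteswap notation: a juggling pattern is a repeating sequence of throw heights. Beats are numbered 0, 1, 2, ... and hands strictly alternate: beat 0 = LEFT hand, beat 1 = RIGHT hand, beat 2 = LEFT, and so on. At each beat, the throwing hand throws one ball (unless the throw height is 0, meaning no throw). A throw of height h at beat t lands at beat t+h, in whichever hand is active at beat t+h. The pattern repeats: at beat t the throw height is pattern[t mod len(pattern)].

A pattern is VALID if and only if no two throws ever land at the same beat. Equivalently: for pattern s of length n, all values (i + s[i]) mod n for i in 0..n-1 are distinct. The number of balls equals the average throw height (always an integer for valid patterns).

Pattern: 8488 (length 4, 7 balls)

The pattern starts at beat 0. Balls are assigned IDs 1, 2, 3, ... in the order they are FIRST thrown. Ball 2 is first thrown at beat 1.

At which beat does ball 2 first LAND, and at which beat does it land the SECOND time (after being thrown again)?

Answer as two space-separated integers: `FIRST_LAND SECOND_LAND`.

Answer: 5 9

Derivation:
Beat 0 (L): throw ball1 h=8 -> lands@8:L; in-air after throw: [b1@8:L]
Beat 1 (R): throw ball2 h=4 -> lands@5:R; in-air after throw: [b2@5:R b1@8:L]
Beat 2 (L): throw ball3 h=8 -> lands@10:L; in-air after throw: [b2@5:R b1@8:L b3@10:L]
Beat 3 (R): throw ball4 h=8 -> lands@11:R; in-air after throw: [b2@5:R b1@8:L b3@10:L b4@11:R]
Beat 4 (L): throw ball5 h=8 -> lands@12:L; in-air after throw: [b2@5:R b1@8:L b3@10:L b4@11:R b5@12:L]
Beat 5 (R): throw ball2 h=4 -> lands@9:R; in-air after throw: [b1@8:L b2@9:R b3@10:L b4@11:R b5@12:L]
Beat 6 (L): throw ball6 h=8 -> lands@14:L; in-air after throw: [b1@8:L b2@9:R b3@10:L b4@11:R b5@12:L b6@14:L]
Beat 7 (R): throw ball7 h=8 -> lands@15:R; in-air after throw: [b1@8:L b2@9:R b3@10:L b4@11:R b5@12:L b6@14:L b7@15:R]
Beat 8 (L): throw ball1 h=8 -> lands@16:L; in-air after throw: [b2@9:R b3@10:L b4@11:R b5@12:L b6@14:L b7@15:R b1@16:L]
Beat 9 (R): throw ball2 h=4 -> lands@13:R; in-air after throw: [b3@10:L b4@11:R b5@12:L b2@13:R b6@14:L b7@15:R b1@16:L]
Ball 2: thrown@1 h=4 -> first land @5; rethrown@5 h=4 -> second land @9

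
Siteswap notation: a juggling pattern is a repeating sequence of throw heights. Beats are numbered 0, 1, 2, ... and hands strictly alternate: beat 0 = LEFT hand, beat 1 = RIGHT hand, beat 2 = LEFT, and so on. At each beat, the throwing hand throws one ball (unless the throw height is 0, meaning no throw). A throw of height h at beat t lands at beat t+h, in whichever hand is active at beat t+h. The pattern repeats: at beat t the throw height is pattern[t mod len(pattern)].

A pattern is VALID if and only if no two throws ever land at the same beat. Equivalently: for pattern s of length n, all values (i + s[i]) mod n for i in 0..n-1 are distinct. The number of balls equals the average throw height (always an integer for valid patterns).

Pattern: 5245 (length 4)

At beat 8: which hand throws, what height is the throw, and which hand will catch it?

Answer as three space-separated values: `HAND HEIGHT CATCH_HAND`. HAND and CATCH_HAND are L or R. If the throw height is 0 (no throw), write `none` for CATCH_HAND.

Beat 8: 8 mod 2 = 0, so hand = L
Throw height = pattern[8 mod 4] = pattern[0] = 5
Lands at beat 8+5=13, 13 mod 2 = 1, so catch hand = R

Answer: L 5 R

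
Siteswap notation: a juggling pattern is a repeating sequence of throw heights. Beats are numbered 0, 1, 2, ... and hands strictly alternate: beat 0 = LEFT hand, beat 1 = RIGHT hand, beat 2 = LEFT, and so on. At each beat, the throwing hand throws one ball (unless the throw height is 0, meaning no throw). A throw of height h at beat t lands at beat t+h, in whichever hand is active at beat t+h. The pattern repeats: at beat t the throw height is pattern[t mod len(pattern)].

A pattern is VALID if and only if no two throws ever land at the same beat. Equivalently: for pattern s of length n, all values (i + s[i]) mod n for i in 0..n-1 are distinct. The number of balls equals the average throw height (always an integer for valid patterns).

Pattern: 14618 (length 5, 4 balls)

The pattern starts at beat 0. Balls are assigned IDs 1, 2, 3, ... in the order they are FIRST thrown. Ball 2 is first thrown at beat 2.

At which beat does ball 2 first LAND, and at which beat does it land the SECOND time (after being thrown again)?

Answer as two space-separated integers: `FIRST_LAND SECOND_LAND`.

Answer: 8 9

Derivation:
Beat 0 (L): throw ball1 h=1 -> lands@1:R; in-air after throw: [b1@1:R]
Beat 1 (R): throw ball1 h=4 -> lands@5:R; in-air after throw: [b1@5:R]
Beat 2 (L): throw ball2 h=6 -> lands@8:L; in-air after throw: [b1@5:R b2@8:L]
Beat 3 (R): throw ball3 h=1 -> lands@4:L; in-air after throw: [b3@4:L b1@5:R b2@8:L]
Beat 4 (L): throw ball3 h=8 -> lands@12:L; in-air after throw: [b1@5:R b2@8:L b3@12:L]
Beat 5 (R): throw ball1 h=1 -> lands@6:L; in-air after throw: [b1@6:L b2@8:L b3@12:L]
Beat 6 (L): throw ball1 h=4 -> lands@10:L; in-air after throw: [b2@8:L b1@10:L b3@12:L]
Beat 7 (R): throw ball4 h=6 -> lands@13:R; in-air after throw: [b2@8:L b1@10:L b3@12:L b4@13:R]
Beat 8 (L): throw ball2 h=1 -> lands@9:R; in-air after throw: [b2@9:R b1@10:L b3@12:L b4@13:R]
Beat 9 (R): throw ball2 h=8 -> lands@17:R; in-air after throw: [b1@10:L b3@12:L b4@13:R b2@17:R]
Ball 2: thrown@2 h=6 -> first land @8; rethrown@8 h=1 -> second land @9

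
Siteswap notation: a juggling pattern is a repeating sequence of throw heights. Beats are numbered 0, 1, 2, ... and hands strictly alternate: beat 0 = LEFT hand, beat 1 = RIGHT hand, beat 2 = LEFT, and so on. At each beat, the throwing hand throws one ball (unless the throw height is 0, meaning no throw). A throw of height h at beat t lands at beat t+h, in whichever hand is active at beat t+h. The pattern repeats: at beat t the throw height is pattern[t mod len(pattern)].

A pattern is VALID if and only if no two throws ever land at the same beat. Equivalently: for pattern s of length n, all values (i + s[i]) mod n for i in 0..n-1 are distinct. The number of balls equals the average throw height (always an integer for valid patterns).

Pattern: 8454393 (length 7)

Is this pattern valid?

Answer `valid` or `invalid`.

i=0: (i + s[i]) mod n = (0 + 8) mod 7 = 1
i=1: (i + s[i]) mod n = (1 + 4) mod 7 = 5
i=2: (i + s[i]) mod n = (2 + 5) mod 7 = 0
i=3: (i + s[i]) mod n = (3 + 4) mod 7 = 0
i=4: (i + s[i]) mod n = (4 + 3) mod 7 = 0
i=5: (i + s[i]) mod n = (5 + 9) mod 7 = 0
i=6: (i + s[i]) mod n = (6 + 3) mod 7 = 2
Residues: [1, 5, 0, 0, 0, 0, 2], distinct: False

Answer: invalid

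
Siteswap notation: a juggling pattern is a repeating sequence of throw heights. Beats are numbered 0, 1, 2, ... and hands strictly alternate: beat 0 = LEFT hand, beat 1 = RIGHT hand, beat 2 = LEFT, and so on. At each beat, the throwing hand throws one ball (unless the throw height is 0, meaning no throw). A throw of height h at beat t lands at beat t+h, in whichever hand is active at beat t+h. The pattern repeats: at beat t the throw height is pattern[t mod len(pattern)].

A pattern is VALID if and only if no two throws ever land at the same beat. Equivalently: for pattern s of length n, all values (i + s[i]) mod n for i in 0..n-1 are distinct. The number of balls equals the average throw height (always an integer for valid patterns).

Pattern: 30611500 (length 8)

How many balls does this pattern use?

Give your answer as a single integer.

Answer: 2

Derivation:
Pattern = [3, 0, 6, 1, 1, 5, 0, 0], length n = 8
  position 0: throw height = 3, running sum = 3
  position 1: throw height = 0, running sum = 3
  position 2: throw height = 6, running sum = 9
  position 3: throw height = 1, running sum = 10
  position 4: throw height = 1, running sum = 11
  position 5: throw height = 5, running sum = 16
  position 6: throw height = 0, running sum = 16
  position 7: throw height = 0, running sum = 16
Total sum = 16; balls = sum / n = 16 / 8 = 2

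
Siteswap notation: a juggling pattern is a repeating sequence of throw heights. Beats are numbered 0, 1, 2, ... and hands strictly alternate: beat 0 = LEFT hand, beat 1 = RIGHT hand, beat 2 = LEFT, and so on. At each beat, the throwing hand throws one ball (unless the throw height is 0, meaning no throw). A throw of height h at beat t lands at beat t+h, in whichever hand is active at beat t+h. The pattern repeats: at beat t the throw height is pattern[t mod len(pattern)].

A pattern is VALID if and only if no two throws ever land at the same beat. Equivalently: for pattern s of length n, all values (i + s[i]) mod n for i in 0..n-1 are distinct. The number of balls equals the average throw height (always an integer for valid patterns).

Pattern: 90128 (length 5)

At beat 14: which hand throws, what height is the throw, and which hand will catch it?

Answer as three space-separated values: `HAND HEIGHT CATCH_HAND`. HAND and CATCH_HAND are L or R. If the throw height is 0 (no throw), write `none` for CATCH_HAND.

Answer: L 8 L

Derivation:
Beat 14: 14 mod 2 = 0, so hand = L
Throw height = pattern[14 mod 5] = pattern[4] = 8
Lands at beat 14+8=22, 22 mod 2 = 0, so catch hand = L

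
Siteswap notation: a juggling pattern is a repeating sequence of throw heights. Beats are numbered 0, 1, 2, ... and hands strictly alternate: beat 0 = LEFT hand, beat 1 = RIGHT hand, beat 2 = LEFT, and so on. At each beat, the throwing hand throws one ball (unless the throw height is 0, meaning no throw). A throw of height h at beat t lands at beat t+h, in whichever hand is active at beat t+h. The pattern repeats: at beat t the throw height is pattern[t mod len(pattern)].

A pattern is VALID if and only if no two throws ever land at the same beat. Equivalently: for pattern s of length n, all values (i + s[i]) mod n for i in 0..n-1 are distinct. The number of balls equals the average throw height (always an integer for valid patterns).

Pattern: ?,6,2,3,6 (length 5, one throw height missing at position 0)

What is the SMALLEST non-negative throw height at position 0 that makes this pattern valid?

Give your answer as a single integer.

i=0: s[i]=? (unknown)
i=1: (1 + 6) mod 5 = 2
i=2: (2 + 2) mod 5 = 4
i=3: (3 + 3) mod 5 = 1
i=4: (4 + 6) mod 5 = 0
Known residues: [0, 1, 2, 4]; need a permutation of 0..4, so missing residue r = 3
Need (0 + s) mod 5 = 3; smallest s = (3 - 0) mod 5 = 3

Answer: 3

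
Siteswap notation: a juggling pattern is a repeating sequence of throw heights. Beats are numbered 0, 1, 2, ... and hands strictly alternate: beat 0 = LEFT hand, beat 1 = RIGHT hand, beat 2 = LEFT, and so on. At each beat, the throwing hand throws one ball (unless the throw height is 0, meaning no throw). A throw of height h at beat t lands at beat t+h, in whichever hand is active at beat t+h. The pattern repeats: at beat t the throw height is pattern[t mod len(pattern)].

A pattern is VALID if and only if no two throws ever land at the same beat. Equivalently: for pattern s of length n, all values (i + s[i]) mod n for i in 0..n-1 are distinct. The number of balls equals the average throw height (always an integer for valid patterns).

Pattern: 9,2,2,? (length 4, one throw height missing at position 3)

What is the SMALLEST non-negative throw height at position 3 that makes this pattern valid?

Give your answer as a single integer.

i=0: (0 + 9) mod 4 = 1
i=1: (1 + 2) mod 4 = 3
i=2: (2 + 2) mod 4 = 0
i=3: s[i]=? (unknown)
Known residues: [0, 1, 3]; need a permutation of 0..3, so missing residue r = 2
Need (3 + s) mod 4 = 2; smallest s = (2 - 3) mod 4 = 3

Answer: 3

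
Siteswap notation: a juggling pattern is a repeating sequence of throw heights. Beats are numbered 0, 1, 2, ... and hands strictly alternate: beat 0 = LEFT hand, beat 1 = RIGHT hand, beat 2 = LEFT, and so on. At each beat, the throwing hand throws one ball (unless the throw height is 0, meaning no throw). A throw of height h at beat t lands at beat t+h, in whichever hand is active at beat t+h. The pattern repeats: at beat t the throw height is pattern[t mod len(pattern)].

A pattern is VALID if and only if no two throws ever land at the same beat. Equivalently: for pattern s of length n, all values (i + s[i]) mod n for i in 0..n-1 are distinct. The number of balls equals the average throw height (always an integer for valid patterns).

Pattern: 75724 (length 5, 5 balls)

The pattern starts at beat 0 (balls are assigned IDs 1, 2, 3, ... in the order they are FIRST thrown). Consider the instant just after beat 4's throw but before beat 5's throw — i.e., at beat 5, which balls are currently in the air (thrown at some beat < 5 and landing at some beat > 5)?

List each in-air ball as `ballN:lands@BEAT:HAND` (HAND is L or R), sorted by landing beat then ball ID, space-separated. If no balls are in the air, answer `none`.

Answer: ball2:lands@6:L ball1:lands@7:R ball5:lands@8:L ball3:lands@9:R

Derivation:
Beat 0 (L): throw ball1 h=7 -> lands@7:R; in-air after throw: [b1@7:R]
Beat 1 (R): throw ball2 h=5 -> lands@6:L; in-air after throw: [b2@6:L b1@7:R]
Beat 2 (L): throw ball3 h=7 -> lands@9:R; in-air after throw: [b2@6:L b1@7:R b3@9:R]
Beat 3 (R): throw ball4 h=2 -> lands@5:R; in-air after throw: [b4@5:R b2@6:L b1@7:R b3@9:R]
Beat 4 (L): throw ball5 h=4 -> lands@8:L; in-air after throw: [b4@5:R b2@6:L b1@7:R b5@8:L b3@9:R]
Beat 5 (R): throw ball4 h=7 -> lands@12:L; in-air after throw: [b2@6:L b1@7:R b5@8:L b3@9:R b4@12:L]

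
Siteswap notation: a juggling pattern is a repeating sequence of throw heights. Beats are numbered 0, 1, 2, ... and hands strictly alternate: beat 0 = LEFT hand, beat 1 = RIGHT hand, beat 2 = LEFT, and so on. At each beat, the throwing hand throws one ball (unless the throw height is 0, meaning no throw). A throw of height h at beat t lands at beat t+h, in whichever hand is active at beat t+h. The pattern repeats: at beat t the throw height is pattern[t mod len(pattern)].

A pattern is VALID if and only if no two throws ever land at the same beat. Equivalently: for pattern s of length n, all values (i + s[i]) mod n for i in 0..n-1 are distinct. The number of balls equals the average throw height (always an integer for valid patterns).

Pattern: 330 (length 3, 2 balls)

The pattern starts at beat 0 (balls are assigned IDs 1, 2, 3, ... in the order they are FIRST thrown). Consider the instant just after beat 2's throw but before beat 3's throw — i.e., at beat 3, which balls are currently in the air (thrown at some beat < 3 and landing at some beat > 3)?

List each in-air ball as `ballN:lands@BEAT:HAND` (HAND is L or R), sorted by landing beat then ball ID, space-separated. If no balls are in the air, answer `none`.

Beat 0 (L): throw ball1 h=3 -> lands@3:R; in-air after throw: [b1@3:R]
Beat 1 (R): throw ball2 h=3 -> lands@4:L; in-air after throw: [b1@3:R b2@4:L]
Beat 3 (R): throw ball1 h=3 -> lands@6:L; in-air after throw: [b2@4:L b1@6:L]

Answer: ball2:lands@4:L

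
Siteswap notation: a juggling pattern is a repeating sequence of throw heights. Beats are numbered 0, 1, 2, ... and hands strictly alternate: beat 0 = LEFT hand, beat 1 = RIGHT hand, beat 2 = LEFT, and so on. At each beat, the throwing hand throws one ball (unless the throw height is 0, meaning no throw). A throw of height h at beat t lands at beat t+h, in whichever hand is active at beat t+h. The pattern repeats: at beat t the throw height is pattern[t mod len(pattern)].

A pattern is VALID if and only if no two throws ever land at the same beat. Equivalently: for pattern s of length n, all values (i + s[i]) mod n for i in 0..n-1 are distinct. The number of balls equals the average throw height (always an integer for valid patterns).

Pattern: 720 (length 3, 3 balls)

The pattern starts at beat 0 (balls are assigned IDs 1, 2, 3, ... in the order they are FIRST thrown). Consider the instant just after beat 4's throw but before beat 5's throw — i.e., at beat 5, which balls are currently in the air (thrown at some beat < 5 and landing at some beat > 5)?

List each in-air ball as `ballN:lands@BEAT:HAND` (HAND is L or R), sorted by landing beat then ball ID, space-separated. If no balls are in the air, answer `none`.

Answer: ball3:lands@6:L ball1:lands@7:R ball2:lands@10:L

Derivation:
Beat 0 (L): throw ball1 h=7 -> lands@7:R; in-air after throw: [b1@7:R]
Beat 1 (R): throw ball2 h=2 -> lands@3:R; in-air after throw: [b2@3:R b1@7:R]
Beat 3 (R): throw ball2 h=7 -> lands@10:L; in-air after throw: [b1@7:R b2@10:L]
Beat 4 (L): throw ball3 h=2 -> lands@6:L; in-air after throw: [b3@6:L b1@7:R b2@10:L]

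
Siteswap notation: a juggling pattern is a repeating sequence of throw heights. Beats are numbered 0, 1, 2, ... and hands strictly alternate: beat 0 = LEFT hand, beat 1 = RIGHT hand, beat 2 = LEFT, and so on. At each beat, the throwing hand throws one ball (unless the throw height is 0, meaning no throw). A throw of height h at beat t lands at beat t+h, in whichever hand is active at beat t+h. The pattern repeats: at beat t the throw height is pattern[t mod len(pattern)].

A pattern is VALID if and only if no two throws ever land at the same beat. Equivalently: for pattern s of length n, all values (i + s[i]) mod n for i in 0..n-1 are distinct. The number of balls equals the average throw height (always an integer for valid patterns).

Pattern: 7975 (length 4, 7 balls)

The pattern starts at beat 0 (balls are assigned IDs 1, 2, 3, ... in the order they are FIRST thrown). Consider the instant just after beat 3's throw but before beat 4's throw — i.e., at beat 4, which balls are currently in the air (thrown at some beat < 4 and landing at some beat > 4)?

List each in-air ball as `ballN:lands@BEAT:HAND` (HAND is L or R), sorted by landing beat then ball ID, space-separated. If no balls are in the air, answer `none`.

Beat 0 (L): throw ball1 h=7 -> lands@7:R; in-air after throw: [b1@7:R]
Beat 1 (R): throw ball2 h=9 -> lands@10:L; in-air after throw: [b1@7:R b2@10:L]
Beat 2 (L): throw ball3 h=7 -> lands@9:R; in-air after throw: [b1@7:R b3@9:R b2@10:L]
Beat 3 (R): throw ball4 h=5 -> lands@8:L; in-air after throw: [b1@7:R b4@8:L b3@9:R b2@10:L]
Beat 4 (L): throw ball5 h=7 -> lands@11:R; in-air after throw: [b1@7:R b4@8:L b3@9:R b2@10:L b5@11:R]

Answer: ball1:lands@7:R ball4:lands@8:L ball3:lands@9:R ball2:lands@10:L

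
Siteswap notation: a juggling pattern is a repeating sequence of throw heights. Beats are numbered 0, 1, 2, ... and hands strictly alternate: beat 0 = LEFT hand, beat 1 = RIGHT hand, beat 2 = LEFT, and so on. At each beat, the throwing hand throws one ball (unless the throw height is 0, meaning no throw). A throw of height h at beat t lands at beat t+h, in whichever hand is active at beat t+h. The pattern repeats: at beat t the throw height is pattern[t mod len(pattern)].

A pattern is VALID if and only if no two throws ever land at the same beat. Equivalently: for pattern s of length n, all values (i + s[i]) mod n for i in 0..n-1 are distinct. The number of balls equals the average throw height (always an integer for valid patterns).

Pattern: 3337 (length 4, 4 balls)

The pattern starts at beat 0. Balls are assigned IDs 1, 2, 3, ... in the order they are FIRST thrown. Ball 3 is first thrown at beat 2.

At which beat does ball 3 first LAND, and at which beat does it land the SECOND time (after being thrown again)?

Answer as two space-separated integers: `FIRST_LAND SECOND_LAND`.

Answer: 5 8

Derivation:
Beat 0 (L): throw ball1 h=3 -> lands@3:R; in-air after throw: [b1@3:R]
Beat 1 (R): throw ball2 h=3 -> lands@4:L; in-air after throw: [b1@3:R b2@4:L]
Beat 2 (L): throw ball3 h=3 -> lands@5:R; in-air after throw: [b1@3:R b2@4:L b3@5:R]
Beat 3 (R): throw ball1 h=7 -> lands@10:L; in-air after throw: [b2@4:L b3@5:R b1@10:L]
Beat 4 (L): throw ball2 h=3 -> lands@7:R; in-air after throw: [b3@5:R b2@7:R b1@10:L]
Beat 5 (R): throw ball3 h=3 -> lands@8:L; in-air after throw: [b2@7:R b3@8:L b1@10:L]
Beat 6 (L): throw ball4 h=3 -> lands@9:R; in-air after throw: [b2@7:R b3@8:L b4@9:R b1@10:L]
Beat 7 (R): throw ball2 h=7 -> lands@14:L; in-air after throw: [b3@8:L b4@9:R b1@10:L b2@14:L]
Beat 8 (L): throw ball3 h=3 -> lands@11:R; in-air after throw: [b4@9:R b1@10:L b3@11:R b2@14:L]
Ball 3: thrown@2 h=3 -> first land @5; rethrown@5 h=3 -> second land @8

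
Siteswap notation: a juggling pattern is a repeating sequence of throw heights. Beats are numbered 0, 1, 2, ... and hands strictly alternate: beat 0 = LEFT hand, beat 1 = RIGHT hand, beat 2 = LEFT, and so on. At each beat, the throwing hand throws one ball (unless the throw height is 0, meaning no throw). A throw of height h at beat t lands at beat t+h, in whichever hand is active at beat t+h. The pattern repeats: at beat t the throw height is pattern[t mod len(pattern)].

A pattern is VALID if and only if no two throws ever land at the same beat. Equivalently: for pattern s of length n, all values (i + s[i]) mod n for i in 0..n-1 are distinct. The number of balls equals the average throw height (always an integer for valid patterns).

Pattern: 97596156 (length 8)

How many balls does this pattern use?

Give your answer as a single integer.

Pattern = [9, 7, 5, 9, 6, 1, 5, 6], length n = 8
  position 0: throw height = 9, running sum = 9
  position 1: throw height = 7, running sum = 16
  position 2: throw height = 5, running sum = 21
  position 3: throw height = 9, running sum = 30
  position 4: throw height = 6, running sum = 36
  position 5: throw height = 1, running sum = 37
  position 6: throw height = 5, running sum = 42
  position 7: throw height = 6, running sum = 48
Total sum = 48; balls = sum / n = 48 / 8 = 6

Answer: 6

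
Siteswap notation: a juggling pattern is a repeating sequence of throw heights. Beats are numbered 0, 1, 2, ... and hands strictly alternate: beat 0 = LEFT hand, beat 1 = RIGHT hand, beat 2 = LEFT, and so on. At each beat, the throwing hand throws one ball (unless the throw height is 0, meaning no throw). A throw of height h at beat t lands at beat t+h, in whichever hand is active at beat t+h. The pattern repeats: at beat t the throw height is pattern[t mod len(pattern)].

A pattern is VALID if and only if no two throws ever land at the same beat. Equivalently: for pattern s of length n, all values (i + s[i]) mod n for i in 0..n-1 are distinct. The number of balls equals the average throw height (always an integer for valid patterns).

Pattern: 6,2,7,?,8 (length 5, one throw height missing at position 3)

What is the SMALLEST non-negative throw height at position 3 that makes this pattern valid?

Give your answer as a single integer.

Answer: 2

Derivation:
i=0: (0 + 6) mod 5 = 1
i=1: (1 + 2) mod 5 = 3
i=2: (2 + 7) mod 5 = 4
i=3: s[i]=? (unknown)
i=4: (4 + 8) mod 5 = 2
Known residues: [1, 2, 3, 4]; need a permutation of 0..4, so missing residue r = 0
Need (3 + s) mod 5 = 0; smallest s = (0 - 3) mod 5 = 2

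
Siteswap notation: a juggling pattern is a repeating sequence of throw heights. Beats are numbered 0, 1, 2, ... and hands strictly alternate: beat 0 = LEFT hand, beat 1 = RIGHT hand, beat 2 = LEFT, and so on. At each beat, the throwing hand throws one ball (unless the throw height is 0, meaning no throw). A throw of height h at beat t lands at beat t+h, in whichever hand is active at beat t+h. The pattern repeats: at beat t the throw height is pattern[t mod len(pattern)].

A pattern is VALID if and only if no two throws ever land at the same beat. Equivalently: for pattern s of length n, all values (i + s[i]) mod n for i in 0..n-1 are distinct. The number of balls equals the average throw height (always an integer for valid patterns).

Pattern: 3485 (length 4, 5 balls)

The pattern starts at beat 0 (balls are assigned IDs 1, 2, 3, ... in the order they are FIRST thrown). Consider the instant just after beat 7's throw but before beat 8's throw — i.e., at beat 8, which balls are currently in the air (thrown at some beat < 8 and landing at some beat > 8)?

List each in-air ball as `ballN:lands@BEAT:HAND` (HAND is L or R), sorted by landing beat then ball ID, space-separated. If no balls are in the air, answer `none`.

Answer: ball2:lands@9:R ball3:lands@10:L ball4:lands@12:L ball5:lands@14:L

Derivation:
Beat 0 (L): throw ball1 h=3 -> lands@3:R; in-air after throw: [b1@3:R]
Beat 1 (R): throw ball2 h=4 -> lands@5:R; in-air after throw: [b1@3:R b2@5:R]
Beat 2 (L): throw ball3 h=8 -> lands@10:L; in-air after throw: [b1@3:R b2@5:R b3@10:L]
Beat 3 (R): throw ball1 h=5 -> lands@8:L; in-air after throw: [b2@5:R b1@8:L b3@10:L]
Beat 4 (L): throw ball4 h=3 -> lands@7:R; in-air after throw: [b2@5:R b4@7:R b1@8:L b3@10:L]
Beat 5 (R): throw ball2 h=4 -> lands@9:R; in-air after throw: [b4@7:R b1@8:L b2@9:R b3@10:L]
Beat 6 (L): throw ball5 h=8 -> lands@14:L; in-air after throw: [b4@7:R b1@8:L b2@9:R b3@10:L b5@14:L]
Beat 7 (R): throw ball4 h=5 -> lands@12:L; in-air after throw: [b1@8:L b2@9:R b3@10:L b4@12:L b5@14:L]
Beat 8 (L): throw ball1 h=3 -> lands@11:R; in-air after throw: [b2@9:R b3@10:L b1@11:R b4@12:L b5@14:L]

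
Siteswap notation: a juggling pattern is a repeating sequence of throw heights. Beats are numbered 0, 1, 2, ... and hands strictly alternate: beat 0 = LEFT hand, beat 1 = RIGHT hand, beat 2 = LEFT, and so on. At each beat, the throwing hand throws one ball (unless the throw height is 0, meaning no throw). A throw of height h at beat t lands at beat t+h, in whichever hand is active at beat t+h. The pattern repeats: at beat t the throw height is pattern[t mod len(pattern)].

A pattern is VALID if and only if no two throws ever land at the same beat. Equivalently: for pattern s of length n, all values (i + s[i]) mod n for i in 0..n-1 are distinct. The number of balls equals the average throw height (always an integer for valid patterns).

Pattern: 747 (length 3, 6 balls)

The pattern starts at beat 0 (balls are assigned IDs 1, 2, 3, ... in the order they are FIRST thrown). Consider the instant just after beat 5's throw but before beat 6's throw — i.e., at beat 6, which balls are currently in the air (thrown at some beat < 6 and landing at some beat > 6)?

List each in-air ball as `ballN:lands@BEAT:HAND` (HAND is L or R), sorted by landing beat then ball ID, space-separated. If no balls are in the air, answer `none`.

Answer: ball1:lands@7:R ball5:lands@8:L ball3:lands@9:R ball4:lands@10:L ball2:lands@12:L

Derivation:
Beat 0 (L): throw ball1 h=7 -> lands@7:R; in-air after throw: [b1@7:R]
Beat 1 (R): throw ball2 h=4 -> lands@5:R; in-air after throw: [b2@5:R b1@7:R]
Beat 2 (L): throw ball3 h=7 -> lands@9:R; in-air after throw: [b2@5:R b1@7:R b3@9:R]
Beat 3 (R): throw ball4 h=7 -> lands@10:L; in-air after throw: [b2@5:R b1@7:R b3@9:R b4@10:L]
Beat 4 (L): throw ball5 h=4 -> lands@8:L; in-air after throw: [b2@5:R b1@7:R b5@8:L b3@9:R b4@10:L]
Beat 5 (R): throw ball2 h=7 -> lands@12:L; in-air after throw: [b1@7:R b5@8:L b3@9:R b4@10:L b2@12:L]
Beat 6 (L): throw ball6 h=7 -> lands@13:R; in-air after throw: [b1@7:R b5@8:L b3@9:R b4@10:L b2@12:L b6@13:R]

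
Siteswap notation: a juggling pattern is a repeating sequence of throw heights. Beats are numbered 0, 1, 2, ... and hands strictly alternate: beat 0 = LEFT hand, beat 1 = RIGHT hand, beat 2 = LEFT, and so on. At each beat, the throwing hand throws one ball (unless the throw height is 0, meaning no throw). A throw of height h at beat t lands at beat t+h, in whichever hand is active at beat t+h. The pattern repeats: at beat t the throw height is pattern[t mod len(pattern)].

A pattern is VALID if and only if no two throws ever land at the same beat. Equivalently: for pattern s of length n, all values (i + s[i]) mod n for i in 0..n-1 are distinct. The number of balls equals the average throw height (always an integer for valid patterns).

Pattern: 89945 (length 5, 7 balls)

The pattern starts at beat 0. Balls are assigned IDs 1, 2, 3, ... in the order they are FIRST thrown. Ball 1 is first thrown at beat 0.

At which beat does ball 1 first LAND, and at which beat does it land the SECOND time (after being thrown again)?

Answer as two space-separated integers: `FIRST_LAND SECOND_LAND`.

Answer: 8 12

Derivation:
Beat 0 (L): throw ball1 h=8 -> lands@8:L; in-air after throw: [b1@8:L]
Beat 1 (R): throw ball2 h=9 -> lands@10:L; in-air after throw: [b1@8:L b2@10:L]
Beat 2 (L): throw ball3 h=9 -> lands@11:R; in-air after throw: [b1@8:L b2@10:L b3@11:R]
Beat 3 (R): throw ball4 h=4 -> lands@7:R; in-air after throw: [b4@7:R b1@8:L b2@10:L b3@11:R]
Beat 4 (L): throw ball5 h=5 -> lands@9:R; in-air after throw: [b4@7:R b1@8:L b5@9:R b2@10:L b3@11:R]
Beat 5 (R): throw ball6 h=8 -> lands@13:R; in-air after throw: [b4@7:R b1@8:L b5@9:R b2@10:L b3@11:R b6@13:R]
Beat 6 (L): throw ball7 h=9 -> lands@15:R; in-air after throw: [b4@7:R b1@8:L b5@9:R b2@10:L b3@11:R b6@13:R b7@15:R]
Beat 7 (R): throw ball4 h=9 -> lands@16:L; in-air after throw: [b1@8:L b5@9:R b2@10:L b3@11:R b6@13:R b7@15:R b4@16:L]
Beat 8 (L): throw ball1 h=4 -> lands@12:L; in-air after throw: [b5@9:R b2@10:L b3@11:R b1@12:L b6@13:R b7@15:R b4@16:L]
Beat 9 (R): throw ball5 h=5 -> lands@14:L; in-air after throw: [b2@10:L b3@11:R b1@12:L b6@13:R b5@14:L b7@15:R b4@16:L]
Beat 10 (L): throw ball2 h=8 -> lands@18:L; in-air after throw: [b3@11:R b1@12:L b6@13:R b5@14:L b7@15:R b4@16:L b2@18:L]
Beat 11 (R): throw ball3 h=9 -> lands@20:L; in-air after throw: [b1@12:L b6@13:R b5@14:L b7@15:R b4@16:L b2@18:L b3@20:L]
Beat 12 (L): throw ball1 h=9 -> lands@21:R; in-air after throw: [b6@13:R b5@14:L b7@15:R b4@16:L b2@18:L b3@20:L b1@21:R]
Ball 1: thrown@0 h=8 -> first land @8; rethrown@8 h=4 -> second land @12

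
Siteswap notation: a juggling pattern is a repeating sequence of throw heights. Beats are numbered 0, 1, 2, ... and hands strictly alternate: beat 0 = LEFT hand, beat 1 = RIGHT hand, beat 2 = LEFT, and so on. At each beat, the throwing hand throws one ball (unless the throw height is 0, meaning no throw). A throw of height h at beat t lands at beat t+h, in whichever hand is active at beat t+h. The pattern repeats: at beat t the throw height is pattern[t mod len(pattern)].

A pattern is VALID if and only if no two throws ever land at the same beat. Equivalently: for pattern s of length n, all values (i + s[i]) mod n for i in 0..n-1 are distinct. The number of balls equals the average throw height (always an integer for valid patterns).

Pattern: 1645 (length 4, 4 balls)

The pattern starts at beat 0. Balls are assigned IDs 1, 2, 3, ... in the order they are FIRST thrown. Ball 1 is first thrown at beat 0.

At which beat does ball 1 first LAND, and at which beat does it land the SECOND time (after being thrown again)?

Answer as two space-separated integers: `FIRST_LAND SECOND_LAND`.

Answer: 1 7

Derivation:
Beat 0 (L): throw ball1 h=1 -> lands@1:R; in-air after throw: [b1@1:R]
Beat 1 (R): throw ball1 h=6 -> lands@7:R; in-air after throw: [b1@7:R]
Beat 2 (L): throw ball2 h=4 -> lands@6:L; in-air after throw: [b2@6:L b1@7:R]
Beat 3 (R): throw ball3 h=5 -> lands@8:L; in-air after throw: [b2@6:L b1@7:R b3@8:L]
Beat 4 (L): throw ball4 h=1 -> lands@5:R; in-air after throw: [b4@5:R b2@6:L b1@7:R b3@8:L]
Beat 5 (R): throw ball4 h=6 -> lands@11:R; in-air after throw: [b2@6:L b1@7:R b3@8:L b4@11:R]
Beat 6 (L): throw ball2 h=4 -> lands@10:L; in-air after throw: [b1@7:R b3@8:L b2@10:L b4@11:R]
Beat 7 (R): throw ball1 h=5 -> lands@12:L; in-air after throw: [b3@8:L b2@10:L b4@11:R b1@12:L]
Ball 1: thrown@0 h=1 -> first land @1; rethrown@1 h=6 -> second land @7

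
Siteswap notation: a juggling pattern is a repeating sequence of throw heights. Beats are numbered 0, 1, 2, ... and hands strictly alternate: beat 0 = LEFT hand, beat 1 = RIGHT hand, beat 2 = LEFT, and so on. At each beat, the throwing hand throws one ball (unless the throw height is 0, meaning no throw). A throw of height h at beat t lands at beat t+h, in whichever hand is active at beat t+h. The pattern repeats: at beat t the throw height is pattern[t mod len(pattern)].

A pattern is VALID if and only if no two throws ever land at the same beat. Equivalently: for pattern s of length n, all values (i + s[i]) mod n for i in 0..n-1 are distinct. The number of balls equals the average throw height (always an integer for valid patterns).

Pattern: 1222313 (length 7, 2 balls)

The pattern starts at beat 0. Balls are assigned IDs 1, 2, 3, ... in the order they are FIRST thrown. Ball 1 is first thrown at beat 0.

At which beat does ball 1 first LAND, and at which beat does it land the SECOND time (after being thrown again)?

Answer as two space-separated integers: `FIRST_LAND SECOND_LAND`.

Beat 0 (L): throw ball1 h=1 -> lands@1:R; in-air after throw: [b1@1:R]
Beat 1 (R): throw ball1 h=2 -> lands@3:R; in-air after throw: [b1@3:R]
Beat 2 (L): throw ball2 h=2 -> lands@4:L; in-air after throw: [b1@3:R b2@4:L]
Beat 3 (R): throw ball1 h=2 -> lands@5:R; in-air after throw: [b2@4:L b1@5:R]
Ball 1: thrown@0 h=1 -> first land @1; rethrown@1 h=2 -> second land @3

Answer: 1 3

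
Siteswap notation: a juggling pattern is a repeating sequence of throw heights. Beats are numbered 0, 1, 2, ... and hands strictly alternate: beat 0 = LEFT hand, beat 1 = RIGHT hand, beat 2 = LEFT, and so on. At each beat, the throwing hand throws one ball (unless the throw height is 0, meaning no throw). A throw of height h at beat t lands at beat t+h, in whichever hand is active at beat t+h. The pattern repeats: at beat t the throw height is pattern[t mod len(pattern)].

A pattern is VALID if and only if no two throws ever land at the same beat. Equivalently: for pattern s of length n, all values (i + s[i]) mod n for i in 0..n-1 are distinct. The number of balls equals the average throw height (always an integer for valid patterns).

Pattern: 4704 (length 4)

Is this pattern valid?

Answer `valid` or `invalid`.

Answer: invalid

Derivation:
i=0: (i + s[i]) mod n = (0 + 4) mod 4 = 0
i=1: (i + s[i]) mod n = (1 + 7) mod 4 = 0
i=2: (i + s[i]) mod n = (2 + 0) mod 4 = 2
i=3: (i + s[i]) mod n = (3 + 4) mod 4 = 3
Residues: [0, 0, 2, 3], distinct: False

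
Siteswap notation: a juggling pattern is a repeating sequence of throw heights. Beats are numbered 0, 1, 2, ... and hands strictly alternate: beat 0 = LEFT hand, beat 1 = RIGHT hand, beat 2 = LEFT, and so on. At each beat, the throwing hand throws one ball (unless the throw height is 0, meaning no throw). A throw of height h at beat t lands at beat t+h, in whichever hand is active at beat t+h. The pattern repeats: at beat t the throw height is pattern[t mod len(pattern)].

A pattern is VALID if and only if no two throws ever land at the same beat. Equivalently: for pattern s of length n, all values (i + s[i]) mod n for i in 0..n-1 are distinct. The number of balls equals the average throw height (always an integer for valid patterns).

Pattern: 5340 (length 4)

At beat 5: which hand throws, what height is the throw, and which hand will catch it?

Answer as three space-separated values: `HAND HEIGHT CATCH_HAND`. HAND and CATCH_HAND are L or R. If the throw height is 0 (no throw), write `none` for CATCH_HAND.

Answer: R 3 L

Derivation:
Beat 5: 5 mod 2 = 1, so hand = R
Throw height = pattern[5 mod 4] = pattern[1] = 3
Lands at beat 5+3=8, 8 mod 2 = 0, so catch hand = L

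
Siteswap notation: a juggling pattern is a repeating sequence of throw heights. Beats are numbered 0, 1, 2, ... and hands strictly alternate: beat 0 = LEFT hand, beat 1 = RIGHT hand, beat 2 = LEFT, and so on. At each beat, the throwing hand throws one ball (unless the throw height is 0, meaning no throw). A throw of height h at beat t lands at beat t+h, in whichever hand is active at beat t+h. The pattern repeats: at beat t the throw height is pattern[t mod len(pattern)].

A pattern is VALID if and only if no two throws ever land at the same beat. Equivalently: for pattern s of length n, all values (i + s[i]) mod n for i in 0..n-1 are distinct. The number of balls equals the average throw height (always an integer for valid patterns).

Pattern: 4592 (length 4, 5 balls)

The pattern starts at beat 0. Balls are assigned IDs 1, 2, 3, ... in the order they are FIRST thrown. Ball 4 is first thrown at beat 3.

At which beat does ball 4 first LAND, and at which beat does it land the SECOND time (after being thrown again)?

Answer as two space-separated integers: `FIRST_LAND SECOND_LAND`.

Beat 0 (L): throw ball1 h=4 -> lands@4:L; in-air after throw: [b1@4:L]
Beat 1 (R): throw ball2 h=5 -> lands@6:L; in-air after throw: [b1@4:L b2@6:L]
Beat 2 (L): throw ball3 h=9 -> lands@11:R; in-air after throw: [b1@4:L b2@6:L b3@11:R]
Beat 3 (R): throw ball4 h=2 -> lands@5:R; in-air after throw: [b1@4:L b4@5:R b2@6:L b3@11:R]
Beat 4 (L): throw ball1 h=4 -> lands@8:L; in-air after throw: [b4@5:R b2@6:L b1@8:L b3@11:R]
Beat 5 (R): throw ball4 h=5 -> lands@10:L; in-air after throw: [b2@6:L b1@8:L b4@10:L b3@11:R]
Beat 6 (L): throw ball2 h=9 -> lands@15:R; in-air after throw: [b1@8:L b4@10:L b3@11:R b2@15:R]
Beat 7 (R): throw ball5 h=2 -> lands@9:R; in-air after throw: [b1@8:L b5@9:R b4@10:L b3@11:R b2@15:R]
Beat 8 (L): throw ball1 h=4 -> lands@12:L; in-air after throw: [b5@9:R b4@10:L b3@11:R b1@12:L b2@15:R]
Beat 9 (R): throw ball5 h=5 -> lands@14:L; in-air after throw: [b4@10:L b3@11:R b1@12:L b5@14:L b2@15:R]
Beat 10 (L): throw ball4 h=9 -> lands@19:R; in-air after throw: [b3@11:R b1@12:L b5@14:L b2@15:R b4@19:R]
Ball 4: thrown@3 h=2 -> first land @5; rethrown@5 h=5 -> second land @10

Answer: 5 10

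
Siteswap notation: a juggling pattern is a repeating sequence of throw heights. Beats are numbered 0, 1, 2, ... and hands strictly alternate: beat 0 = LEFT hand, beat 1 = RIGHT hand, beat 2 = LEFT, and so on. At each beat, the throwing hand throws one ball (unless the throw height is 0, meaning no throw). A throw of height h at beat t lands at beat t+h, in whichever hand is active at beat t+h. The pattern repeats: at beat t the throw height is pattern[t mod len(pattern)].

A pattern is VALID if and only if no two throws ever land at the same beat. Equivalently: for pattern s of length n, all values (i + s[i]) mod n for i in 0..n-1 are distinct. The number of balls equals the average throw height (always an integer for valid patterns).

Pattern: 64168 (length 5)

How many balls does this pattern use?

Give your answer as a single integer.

Pattern = [6, 4, 1, 6, 8], length n = 5
  position 0: throw height = 6, running sum = 6
  position 1: throw height = 4, running sum = 10
  position 2: throw height = 1, running sum = 11
  position 3: throw height = 6, running sum = 17
  position 4: throw height = 8, running sum = 25
Total sum = 25; balls = sum / n = 25 / 5 = 5

Answer: 5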